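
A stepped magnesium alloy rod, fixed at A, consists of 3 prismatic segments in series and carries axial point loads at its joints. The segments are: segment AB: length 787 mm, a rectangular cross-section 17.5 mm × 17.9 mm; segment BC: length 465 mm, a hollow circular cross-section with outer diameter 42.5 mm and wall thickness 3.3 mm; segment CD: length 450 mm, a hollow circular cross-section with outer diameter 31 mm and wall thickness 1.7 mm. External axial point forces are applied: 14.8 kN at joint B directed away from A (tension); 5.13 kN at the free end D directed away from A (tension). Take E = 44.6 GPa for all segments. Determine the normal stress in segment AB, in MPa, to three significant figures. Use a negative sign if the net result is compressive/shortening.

Internal axial forces (sectioning from the free end, tension +): N_CD = 5.13 kN, N_BC = 5.13 kN, N_AB = 19.93 kN.
A_AB = 313.2 mm².
σ_AB = N_AB/A_AB = 19930/313.2 = 63.62 MPa.

63.6 MPa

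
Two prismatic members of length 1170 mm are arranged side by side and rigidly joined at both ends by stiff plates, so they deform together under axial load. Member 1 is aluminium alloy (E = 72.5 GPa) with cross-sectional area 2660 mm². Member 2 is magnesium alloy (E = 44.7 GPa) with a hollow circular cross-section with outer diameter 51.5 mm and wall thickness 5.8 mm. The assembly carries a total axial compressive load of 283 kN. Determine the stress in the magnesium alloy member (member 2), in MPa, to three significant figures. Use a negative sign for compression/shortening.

A_2 = 832.7 mm².
Equal strain + equilibrium ⇒ each member carries load in proportion to AE: A₁E₁ = 192800000 N, A₂E₂ = 37220000 N, ΣAE = 230100000 N.
σ₂ = P·E₂/ΣAE = -283000·44700/230100000 = -54.98 MPa.

-55.0 MPa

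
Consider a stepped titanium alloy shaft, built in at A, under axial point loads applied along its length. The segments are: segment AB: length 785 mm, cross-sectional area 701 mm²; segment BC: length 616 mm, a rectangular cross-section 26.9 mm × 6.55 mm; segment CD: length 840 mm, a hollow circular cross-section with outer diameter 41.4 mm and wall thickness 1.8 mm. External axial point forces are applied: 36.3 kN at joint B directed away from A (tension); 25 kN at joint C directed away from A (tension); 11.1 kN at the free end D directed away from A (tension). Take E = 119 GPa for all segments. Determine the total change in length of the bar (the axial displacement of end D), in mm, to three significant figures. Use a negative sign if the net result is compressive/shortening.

2.09 mm

Internal axial forces (sectioning from the free end, tension +): N_CD = 11.1 kN, N_BC = 36.1 kN, N_AB = 72.4 kN.
A_BC = 176.2 mm².
A_CD = 223.9 mm².
δ_AB = 72400·785/(701·119000) = 0.6813 mm
δ_BC = 36100·616/(176.2·119000) = 1.061 mm
δ_CD = 11100·840/(223.9·119000) = 0.3499 mm
δ = Σδ_i = 2.092 mm.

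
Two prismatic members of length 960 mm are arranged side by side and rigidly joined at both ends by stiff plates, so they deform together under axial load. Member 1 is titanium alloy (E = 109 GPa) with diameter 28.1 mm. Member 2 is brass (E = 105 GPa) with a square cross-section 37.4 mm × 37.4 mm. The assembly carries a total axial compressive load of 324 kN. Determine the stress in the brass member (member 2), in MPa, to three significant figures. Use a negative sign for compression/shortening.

A_1 = 620.2 mm².
A_2 = 1399 mm².
Equal strain + equilibrium ⇒ each member carries load in proportion to AE: A₁E₁ = 67600000 N, A₂E₂ = 146900000 N, ΣAE = 214500000 N.
σ₂ = P·E₂/ΣAE = -324000·105000/214500000 = -158.6 MPa.

-159 MPa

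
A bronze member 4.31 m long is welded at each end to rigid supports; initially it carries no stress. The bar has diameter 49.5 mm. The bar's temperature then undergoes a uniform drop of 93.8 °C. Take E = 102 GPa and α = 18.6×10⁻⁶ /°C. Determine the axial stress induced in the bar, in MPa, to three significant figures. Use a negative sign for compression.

178 MPa

Free thermal expansion αLΔT = 18.6e-6 · 4310 · -93.8 = -7.52 mm.
The walls impose strain ε = −(-7.52)/4310 = 1.7447e-03; σ = Eε = 102000 · 1.7447e-03 = 178 MPa.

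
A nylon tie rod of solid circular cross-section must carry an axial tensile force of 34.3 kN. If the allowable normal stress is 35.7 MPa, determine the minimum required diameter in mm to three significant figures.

Required area A ≥ P/σ_allow = 34300/35.7 = 960.8 mm².
For a solid circular section, d ≥ √(4A/π) = 34.98 mm.

35.0 mm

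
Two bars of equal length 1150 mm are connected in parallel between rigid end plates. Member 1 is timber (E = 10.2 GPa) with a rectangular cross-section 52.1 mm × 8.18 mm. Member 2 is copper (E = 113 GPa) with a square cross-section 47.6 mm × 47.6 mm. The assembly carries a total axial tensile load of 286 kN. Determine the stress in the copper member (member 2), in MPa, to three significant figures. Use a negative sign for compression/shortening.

124 MPa

A_1 = 426.2 mm².
A_2 = 2266 mm².
Equal strain + equilibrium ⇒ each member carries load in proportion to AE: A₁E₁ = 4347000 N, A₂E₂ = 256000000 N, ΣAE = 260400000 N.
σ₂ = P·E₂/ΣAE = 286000·113000/260400000 = 124.1 MPa.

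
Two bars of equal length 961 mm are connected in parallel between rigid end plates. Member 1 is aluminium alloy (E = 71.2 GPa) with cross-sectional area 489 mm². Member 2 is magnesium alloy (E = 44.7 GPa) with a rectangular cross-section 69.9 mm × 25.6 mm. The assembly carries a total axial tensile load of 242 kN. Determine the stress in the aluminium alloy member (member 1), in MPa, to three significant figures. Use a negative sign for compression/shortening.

150 MPa

A_2 = 1789 mm².
Equal strain + equilibrium ⇒ each member carries load in proportion to AE: A₁E₁ = 34820000 N, A₂E₂ = 79990000 N, ΣAE = 114800000 N.
σ₁ = P·E₁/ΣAE = 242000·71200/114800000 = 150.1 MPa.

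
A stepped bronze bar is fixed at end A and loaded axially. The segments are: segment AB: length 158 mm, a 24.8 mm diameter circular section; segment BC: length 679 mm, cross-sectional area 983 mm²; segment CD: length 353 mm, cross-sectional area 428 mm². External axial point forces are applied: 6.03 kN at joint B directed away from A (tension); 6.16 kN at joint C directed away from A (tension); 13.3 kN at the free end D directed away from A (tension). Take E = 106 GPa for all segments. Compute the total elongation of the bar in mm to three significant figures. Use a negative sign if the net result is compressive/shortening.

0.309 mm

Internal axial forces (sectioning from the free end, tension +): N_CD = 13.3 kN, N_BC = 19.46 kN, N_AB = 25.49 kN.
A_AB = 483.1 mm².
δ_AB = 25490·158/(483.1·106000) = 0.07866 mm
δ_BC = 19460·679/(983·106000) = 0.1268 mm
δ_CD = 13300·353/(428·106000) = 0.1035 mm
δ = Σδ_i = 0.309 mm.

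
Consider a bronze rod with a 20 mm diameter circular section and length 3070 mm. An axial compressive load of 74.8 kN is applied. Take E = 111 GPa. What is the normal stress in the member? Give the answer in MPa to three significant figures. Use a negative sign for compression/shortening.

A = 314.2 mm².
σ = N/A = -74800/314.2 = -238.1 MPa.

-238 MPa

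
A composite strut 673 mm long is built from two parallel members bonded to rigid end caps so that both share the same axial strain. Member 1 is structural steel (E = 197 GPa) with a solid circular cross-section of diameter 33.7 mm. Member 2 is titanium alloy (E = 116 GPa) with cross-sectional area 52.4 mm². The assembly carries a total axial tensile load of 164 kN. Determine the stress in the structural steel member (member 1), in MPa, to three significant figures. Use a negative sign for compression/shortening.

178 MPa

A_1 = 892 mm².
Equal strain + equilibrium ⇒ each member carries load in proportion to AE: A₁E₁ = 175700000 N, A₂E₂ = 6078000 N, ΣAE = 181800000 N.
σ₁ = P·E₁/ΣAE = 164000·197000/181800000 = 177.7 MPa.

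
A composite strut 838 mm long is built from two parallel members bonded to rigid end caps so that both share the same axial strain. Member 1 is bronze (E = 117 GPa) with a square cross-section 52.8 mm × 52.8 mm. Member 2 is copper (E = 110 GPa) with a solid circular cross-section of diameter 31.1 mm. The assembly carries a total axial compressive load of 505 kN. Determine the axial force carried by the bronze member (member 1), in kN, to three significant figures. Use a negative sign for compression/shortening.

A_1 = 2788 mm².
A_2 = 759.6 mm².
Equal strain + equilibrium ⇒ each member carries load in proportion to AE: A₁E₁ = 326200000 N, A₂E₂ = 83560000 N, ΣAE = 409700000 N.
F₁ = P·A₁E₁/ΣAE = -505000·326200000/409700000 = -402000 N.

-402 kN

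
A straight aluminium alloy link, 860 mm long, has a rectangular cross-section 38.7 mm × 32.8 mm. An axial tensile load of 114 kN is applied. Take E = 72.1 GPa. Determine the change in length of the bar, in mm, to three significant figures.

1.07 mm

A = 1269 mm².
δ_mech = NL/(AE) = 114000·860/(1269·72100) = 1.071 mm.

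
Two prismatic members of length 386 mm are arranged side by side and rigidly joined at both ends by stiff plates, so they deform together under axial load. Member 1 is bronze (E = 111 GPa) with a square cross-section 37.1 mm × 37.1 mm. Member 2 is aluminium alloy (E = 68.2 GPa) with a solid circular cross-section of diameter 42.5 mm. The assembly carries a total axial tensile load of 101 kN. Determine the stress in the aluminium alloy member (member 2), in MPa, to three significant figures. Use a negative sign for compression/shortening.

A_1 = 1376 mm².
A_2 = 1419 mm².
Equal strain + equilibrium ⇒ each member carries load in proportion to AE: A₁E₁ = 152800000 N, A₂E₂ = 96750000 N, ΣAE = 249500000 N.
σ₂ = P·E₂/ΣAE = 101000·68200/249500000 = 27.6 MPa.

27.6 MPa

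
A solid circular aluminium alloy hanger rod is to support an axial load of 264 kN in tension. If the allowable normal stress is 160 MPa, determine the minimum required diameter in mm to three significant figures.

Required area A ≥ P/σ_allow = 264000/160 = 1650 mm².
For a solid circular section, d ≥ √(4A/π) = 45.83 mm.

45.8 mm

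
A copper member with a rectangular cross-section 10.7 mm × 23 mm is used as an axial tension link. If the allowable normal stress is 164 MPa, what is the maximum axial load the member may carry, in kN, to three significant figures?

40.4 kN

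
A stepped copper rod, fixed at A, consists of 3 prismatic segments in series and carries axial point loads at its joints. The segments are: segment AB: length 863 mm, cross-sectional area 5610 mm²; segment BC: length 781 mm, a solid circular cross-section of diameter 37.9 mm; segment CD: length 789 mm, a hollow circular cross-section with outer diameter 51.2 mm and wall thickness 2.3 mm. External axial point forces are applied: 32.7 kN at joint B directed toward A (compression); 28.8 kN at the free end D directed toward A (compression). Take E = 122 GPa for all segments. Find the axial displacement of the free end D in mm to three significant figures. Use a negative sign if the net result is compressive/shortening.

-0.768 mm

Internal axial forces (sectioning from the free end, tension +): N_CD = -28.8 kN, N_BC = -28.8 kN, N_AB = -61.5 kN.
A_BC = 1128 mm².
A_CD = 353.3 mm².
δ_AB = -61500·863/(5610·122000) = -0.07755 mm
δ_BC = -28800·781/(1128·122000) = -0.1634 mm
δ_CD = -28800·789/(353.3·122000) = -0.5271 mm
δ = Σδ_i = -0.7681 mm.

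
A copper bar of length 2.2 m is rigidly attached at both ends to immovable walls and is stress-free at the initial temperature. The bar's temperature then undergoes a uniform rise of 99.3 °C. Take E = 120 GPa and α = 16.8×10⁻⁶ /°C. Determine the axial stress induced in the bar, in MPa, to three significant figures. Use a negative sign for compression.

Free thermal expansion αLΔT = 16.8e-6 · 2200 · 99.3 = 3.67 mm.
The walls impose strain ε = −(3.67)/2200 = -1.6682e-03; σ = Eε = 120000 · -1.6682e-03 = -200.2 MPa.

-200 MPa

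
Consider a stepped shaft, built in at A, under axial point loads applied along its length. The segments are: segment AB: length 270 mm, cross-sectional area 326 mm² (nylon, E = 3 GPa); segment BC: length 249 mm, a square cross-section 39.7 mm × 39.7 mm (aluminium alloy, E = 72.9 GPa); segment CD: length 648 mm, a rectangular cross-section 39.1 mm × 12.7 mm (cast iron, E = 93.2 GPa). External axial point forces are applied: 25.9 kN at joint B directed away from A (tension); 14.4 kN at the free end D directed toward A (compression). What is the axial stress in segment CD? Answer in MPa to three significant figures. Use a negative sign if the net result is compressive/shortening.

-29.0 MPa

Internal axial forces (sectioning from the free end, tension +): N_CD = -14.4 kN, N_BC = -14.4 kN, N_AB = 11.5 kN.
A_CD = 496.6 mm².
σ_CD = N_CD/A_CD = -14400/496.6 = -29 MPa.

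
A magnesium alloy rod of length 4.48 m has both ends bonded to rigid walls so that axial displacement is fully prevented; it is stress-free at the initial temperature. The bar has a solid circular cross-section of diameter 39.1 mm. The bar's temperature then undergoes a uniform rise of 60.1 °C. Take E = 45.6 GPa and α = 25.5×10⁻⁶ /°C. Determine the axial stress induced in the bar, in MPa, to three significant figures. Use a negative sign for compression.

-69.9 MPa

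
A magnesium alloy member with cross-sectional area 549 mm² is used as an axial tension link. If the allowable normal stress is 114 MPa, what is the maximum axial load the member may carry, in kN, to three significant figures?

62.6 kN

P_max = σ_allow · A = 114 · 549 = 62590 N = 62.59 kN.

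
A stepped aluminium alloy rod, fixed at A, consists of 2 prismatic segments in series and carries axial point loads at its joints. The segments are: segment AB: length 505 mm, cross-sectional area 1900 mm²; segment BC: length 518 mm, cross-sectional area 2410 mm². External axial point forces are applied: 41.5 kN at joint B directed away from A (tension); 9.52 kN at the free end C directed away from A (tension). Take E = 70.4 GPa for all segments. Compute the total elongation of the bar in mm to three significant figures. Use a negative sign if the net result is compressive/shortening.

0.222 mm

Internal axial forces (sectioning from the free end, tension +): N_BC = 9.52 kN, N_AB = 51.02 kN.
δ_AB = 51020·505/(1900·70400) = 0.1926 mm
δ_BC = 9520·518/(2410·70400) = 0.02907 mm
δ = Σδ_i = 0.2217 mm.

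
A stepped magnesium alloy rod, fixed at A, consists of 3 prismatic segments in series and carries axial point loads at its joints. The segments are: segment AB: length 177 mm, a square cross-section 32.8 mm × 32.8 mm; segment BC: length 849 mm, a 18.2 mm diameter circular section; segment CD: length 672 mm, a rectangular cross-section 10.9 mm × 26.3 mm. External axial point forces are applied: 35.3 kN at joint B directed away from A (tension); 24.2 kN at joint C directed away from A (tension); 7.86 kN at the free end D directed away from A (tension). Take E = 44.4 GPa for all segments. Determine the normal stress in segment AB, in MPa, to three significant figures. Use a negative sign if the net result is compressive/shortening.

62.6 MPa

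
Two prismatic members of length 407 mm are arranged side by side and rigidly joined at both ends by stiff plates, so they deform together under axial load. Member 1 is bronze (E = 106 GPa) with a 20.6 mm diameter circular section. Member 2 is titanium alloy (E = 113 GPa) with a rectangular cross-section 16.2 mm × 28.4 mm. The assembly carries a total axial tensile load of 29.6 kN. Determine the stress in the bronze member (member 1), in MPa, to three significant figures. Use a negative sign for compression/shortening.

A_1 = 333.3 mm².
A_2 = 460.1 mm².
Equal strain + equilibrium ⇒ each member carries load in proportion to AE: A₁E₁ = 35330000 N, A₂E₂ = 51990000 N, ΣAE = 87320000 N.
σ₁ = P·E₁/ΣAE = 29600·106000/87320000 = 35.93 MPa.

35.9 MPa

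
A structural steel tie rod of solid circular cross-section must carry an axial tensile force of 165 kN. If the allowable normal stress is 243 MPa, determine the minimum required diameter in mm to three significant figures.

Required area A ≥ P/σ_allow = 165000/243 = 679 mm².
For a solid circular section, d ≥ √(4A/π) = 29.4 mm.

29.4 mm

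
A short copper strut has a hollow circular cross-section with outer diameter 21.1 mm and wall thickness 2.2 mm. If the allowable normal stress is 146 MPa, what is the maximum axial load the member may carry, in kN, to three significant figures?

19.1 kN

A = 130.6 mm².
P_max = σ_allow · A = 146 · 130.6 = 19070 N = 19.07 kN.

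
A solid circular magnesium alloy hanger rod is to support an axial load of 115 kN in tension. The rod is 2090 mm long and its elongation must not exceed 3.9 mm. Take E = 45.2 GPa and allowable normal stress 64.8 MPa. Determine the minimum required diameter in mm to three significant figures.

47.5 mm

Required area A ≥ P/σ_allow = 115000/64.8 = 1775 mm².
For a solid circular section, d ≥ √(4A/π) = 47.54 mm.
Elongation limit: A ≥ PL/(Eδ_allow) = 115000·2090/(45200·3.9) = 1363 mm² ⇒ d ≥ 41.67 mm.
The stress limit governs.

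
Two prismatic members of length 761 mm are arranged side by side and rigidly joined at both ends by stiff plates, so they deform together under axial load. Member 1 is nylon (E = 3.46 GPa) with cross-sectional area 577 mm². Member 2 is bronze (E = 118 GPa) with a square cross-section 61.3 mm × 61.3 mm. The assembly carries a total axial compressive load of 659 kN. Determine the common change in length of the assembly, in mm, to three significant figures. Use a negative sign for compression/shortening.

-1.13 mm

A_2 = 3758 mm².
Equal strain + equilibrium ⇒ each member carries load in proportion to AE: A₁E₁ = 1996000 N, A₂E₂ = 443400000 N, ΣAE = 445400000 N.
δ = PL/ΣAE = -659000·761/445400000 = -1.126 mm.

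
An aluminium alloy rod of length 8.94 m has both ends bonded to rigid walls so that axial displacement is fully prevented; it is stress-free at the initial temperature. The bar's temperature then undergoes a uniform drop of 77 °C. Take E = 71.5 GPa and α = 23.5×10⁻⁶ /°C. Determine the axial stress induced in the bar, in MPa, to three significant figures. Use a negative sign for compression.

Free thermal expansion αLΔT = 23.5e-6 · 8940 · -77 = -16.18 mm.
The walls impose strain ε = −(-16.18)/8940 = 1.8095e-03; σ = Eε = 71500 · 1.8095e-03 = 129.4 MPa.

129 MPa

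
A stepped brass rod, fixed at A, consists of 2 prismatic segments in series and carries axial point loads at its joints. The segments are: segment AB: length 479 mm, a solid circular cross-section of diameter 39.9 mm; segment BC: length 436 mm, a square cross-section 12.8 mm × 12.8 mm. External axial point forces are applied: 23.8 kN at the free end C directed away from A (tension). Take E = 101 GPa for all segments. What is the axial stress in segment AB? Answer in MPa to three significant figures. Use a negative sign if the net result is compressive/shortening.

19.0 MPa

Internal axial forces (sectioning from the free end, tension +): N_BC = 23.8 kN, N_AB = 23.8 kN.
A_AB = 1250 mm².
σ_AB = N_AB/A_AB = 23800/1250 = 19.03 MPa.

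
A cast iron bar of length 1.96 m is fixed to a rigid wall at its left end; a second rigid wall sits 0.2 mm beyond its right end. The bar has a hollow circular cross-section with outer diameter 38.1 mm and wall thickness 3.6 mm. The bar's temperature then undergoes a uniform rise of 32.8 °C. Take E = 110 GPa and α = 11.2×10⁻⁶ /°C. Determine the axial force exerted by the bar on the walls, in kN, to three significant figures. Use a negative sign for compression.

Free thermal expansion αLΔT = 11.2e-6 · 1960 · 32.8 = 0.72 mm.
The walls engage after the gap closes; constrained expansion = 0.72 − 0.2 = 0.52 mm.
The walls impose strain ε = −(0.52)/1960 = -2.6532e-04; σ = Eε = 110000 · -2.6532e-04 = -29.19 MPa.
Wall reaction R = σ·A = -29.19·390.2 = -11390 N = -11.39 kN.

-11.4 kN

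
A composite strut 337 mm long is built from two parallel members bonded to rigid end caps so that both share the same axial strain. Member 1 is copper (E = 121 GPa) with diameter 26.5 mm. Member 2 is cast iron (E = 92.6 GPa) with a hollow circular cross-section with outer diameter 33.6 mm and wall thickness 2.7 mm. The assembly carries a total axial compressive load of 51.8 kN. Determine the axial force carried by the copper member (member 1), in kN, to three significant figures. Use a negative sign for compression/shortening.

-38.0 kN

A_1 = 551.5 mm².
A_2 = 262.1 mm².
Equal strain + equilibrium ⇒ each member carries load in proportion to AE: A₁E₁ = 66740000 N, A₂E₂ = 24270000 N, ΣAE = 91010000 N.
F₁ = P·A₁E₁/ΣAE = -51800·66740000/91010000 = -37990 N.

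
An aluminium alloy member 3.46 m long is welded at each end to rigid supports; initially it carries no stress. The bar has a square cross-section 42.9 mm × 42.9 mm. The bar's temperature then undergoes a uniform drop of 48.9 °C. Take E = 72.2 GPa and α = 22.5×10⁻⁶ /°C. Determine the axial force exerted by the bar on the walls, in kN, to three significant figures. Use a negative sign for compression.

146 kN

Free thermal expansion αLΔT = 22.5e-6 · 3460 · -48.9 = -3.807 mm.
The walls impose strain ε = −(-3.807)/3460 = 1.1002e-03; σ = Eε = 72200 · 1.1002e-03 = 79.44 MPa.
Wall reaction R = σ·A = 79.44·1840 = 146200 N = 146.2 kN.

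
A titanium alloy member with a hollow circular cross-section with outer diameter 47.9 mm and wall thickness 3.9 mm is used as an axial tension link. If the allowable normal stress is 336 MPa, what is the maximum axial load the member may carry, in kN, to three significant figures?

181 kN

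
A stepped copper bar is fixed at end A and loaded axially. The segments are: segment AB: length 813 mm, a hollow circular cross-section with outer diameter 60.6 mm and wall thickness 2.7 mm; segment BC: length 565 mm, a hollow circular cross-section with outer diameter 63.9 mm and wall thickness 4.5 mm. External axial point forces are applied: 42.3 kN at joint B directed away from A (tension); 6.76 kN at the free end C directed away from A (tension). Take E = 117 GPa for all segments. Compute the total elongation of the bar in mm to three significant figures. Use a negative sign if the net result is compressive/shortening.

0.733 mm

Internal axial forces (sectioning from the free end, tension +): N_BC = 6.76 kN, N_AB = 49.06 kN.
A_AB = 491.1 mm².
A_BC = 839.7 mm².
δ_AB = 49060·813/(491.1·117000) = 0.6941 mm
δ_BC = 6760·565/(839.7·117000) = 0.03887 mm
δ = Σδ_i = 0.733 mm.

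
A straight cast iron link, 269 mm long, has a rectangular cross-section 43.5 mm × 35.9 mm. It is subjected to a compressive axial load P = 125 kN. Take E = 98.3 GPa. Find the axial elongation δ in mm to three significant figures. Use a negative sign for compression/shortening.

-0.219 mm

A = 1562 mm².
δ_mech = NL/(AE) = -125000·269/(1562·98300) = -0.219 mm.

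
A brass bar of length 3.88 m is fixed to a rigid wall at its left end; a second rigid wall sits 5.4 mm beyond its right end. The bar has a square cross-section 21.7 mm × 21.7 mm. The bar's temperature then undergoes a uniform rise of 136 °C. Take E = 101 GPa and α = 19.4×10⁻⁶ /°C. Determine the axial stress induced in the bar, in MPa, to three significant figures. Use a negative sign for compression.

-126 MPa

Free thermal expansion αLΔT = 19.4e-6 · 3880 · 136 = 10.24 mm.
The walls engage after the gap closes; constrained expansion = 10.24 − 5.4 = 4.837 mm.
The walls impose strain ε = −(4.837)/3880 = -1.2466e-03; σ = Eε = 101000 · -1.2466e-03 = -125.9 MPa.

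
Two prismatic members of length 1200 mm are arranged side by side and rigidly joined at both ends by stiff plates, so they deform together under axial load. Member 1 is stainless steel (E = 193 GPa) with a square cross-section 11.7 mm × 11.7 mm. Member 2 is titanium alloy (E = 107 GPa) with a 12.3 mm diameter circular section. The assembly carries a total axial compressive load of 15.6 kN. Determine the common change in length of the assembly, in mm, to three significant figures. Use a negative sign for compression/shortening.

-0.478 mm

A_1 = 136.9 mm².
A_2 = 118.8 mm².
Equal strain + equilibrium ⇒ each member carries load in proportion to AE: A₁E₁ = 26420000 N, A₂E₂ = 12710000 N, ΣAE = 39130000 N.
δ = PL/ΣAE = -15600·1200/39130000 = -0.4784 mm.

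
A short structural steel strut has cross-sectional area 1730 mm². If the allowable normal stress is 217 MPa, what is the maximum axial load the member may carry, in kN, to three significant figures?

P_max = σ_allow · A = 217 · 1730 = 375400 N = 375.4 kN.

375 kN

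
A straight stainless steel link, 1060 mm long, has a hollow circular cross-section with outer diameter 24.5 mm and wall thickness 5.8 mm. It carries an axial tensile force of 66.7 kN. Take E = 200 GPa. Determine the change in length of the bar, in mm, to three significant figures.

A = 340.7 mm².
δ_mech = NL/(AE) = 66700·1060/(340.7·200000) = 1.037 mm.

1.04 mm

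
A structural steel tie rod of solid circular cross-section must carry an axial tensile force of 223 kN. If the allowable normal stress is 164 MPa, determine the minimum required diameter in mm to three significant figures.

Required area A ≥ P/σ_allow = 223000/164 = 1360 mm².
For a solid circular section, d ≥ √(4A/π) = 41.61 mm.

41.6 mm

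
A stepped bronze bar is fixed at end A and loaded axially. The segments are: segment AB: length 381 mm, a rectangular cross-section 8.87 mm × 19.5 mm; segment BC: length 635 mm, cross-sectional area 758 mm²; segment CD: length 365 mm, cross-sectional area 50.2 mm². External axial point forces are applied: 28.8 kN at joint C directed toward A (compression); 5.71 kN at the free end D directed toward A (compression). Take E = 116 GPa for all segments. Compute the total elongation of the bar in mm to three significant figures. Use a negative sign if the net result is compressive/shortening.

-1.26 mm

Internal axial forces (sectioning from the free end, tension +): N_CD = -5.71 kN, N_BC = -34.51 kN, N_AB = -34.51 kN.
A_AB = 173 mm².
δ_AB = -34510·381/(173·116000) = -0.6553 mm
δ_BC = -34510·635/(758·116000) = -0.2492 mm
δ_CD = -5710·365/(50.2·116000) = -0.3579 mm
δ = Σδ_i = -1.262 mm.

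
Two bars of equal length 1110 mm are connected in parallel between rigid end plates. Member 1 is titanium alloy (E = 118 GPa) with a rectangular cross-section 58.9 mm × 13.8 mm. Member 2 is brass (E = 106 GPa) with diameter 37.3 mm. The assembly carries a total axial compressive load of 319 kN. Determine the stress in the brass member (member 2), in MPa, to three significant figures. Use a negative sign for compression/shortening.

A_1 = 812.8 mm².
A_2 = 1093 mm².
Equal strain + equilibrium ⇒ each member carries load in proportion to AE: A₁E₁ = 95910000 N, A₂E₂ = 115800000 N, ΣAE = 211700000 N.
σ₂ = P·E₂/ΣAE = -319000·106000/211700000 = -159.7 MPa.

-160 MPa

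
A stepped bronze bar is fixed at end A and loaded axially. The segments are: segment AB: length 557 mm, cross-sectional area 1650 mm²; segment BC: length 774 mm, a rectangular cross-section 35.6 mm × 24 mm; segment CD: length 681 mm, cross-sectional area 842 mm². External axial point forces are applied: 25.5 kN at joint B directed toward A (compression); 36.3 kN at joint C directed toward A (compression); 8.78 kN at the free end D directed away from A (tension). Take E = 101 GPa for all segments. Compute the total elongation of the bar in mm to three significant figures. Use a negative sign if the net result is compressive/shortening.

-0.354 mm

Internal axial forces (sectioning from the free end, tension +): N_CD = 8.78 kN, N_BC = -27.52 kN, N_AB = -53.02 kN.
A_BC = 854.4 mm².
δ_AB = -53020·557/(1650·101000) = -0.1772 mm
δ_BC = -27520·774/(854.4·101000) = -0.2468 mm
δ_CD = 8780·681/(842·101000) = 0.07031 mm
δ = Σδ_i = -0.3537 mm.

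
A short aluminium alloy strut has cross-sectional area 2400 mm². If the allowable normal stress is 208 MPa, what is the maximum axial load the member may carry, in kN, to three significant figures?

499 kN

P_max = σ_allow · A = 208 · 2400 = 499200 N = 499.2 kN.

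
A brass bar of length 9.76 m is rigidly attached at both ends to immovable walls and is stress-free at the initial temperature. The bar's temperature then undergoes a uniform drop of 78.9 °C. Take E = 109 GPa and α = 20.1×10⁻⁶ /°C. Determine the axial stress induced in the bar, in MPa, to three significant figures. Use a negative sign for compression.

173 MPa

Free thermal expansion αLΔT = 20.1e-6 · 9760 · -78.9 = -15.48 mm.
The walls impose strain ε = −(-15.48)/9760 = 1.5859e-03; σ = Eε = 109000 · 1.5859e-03 = 172.9 MPa.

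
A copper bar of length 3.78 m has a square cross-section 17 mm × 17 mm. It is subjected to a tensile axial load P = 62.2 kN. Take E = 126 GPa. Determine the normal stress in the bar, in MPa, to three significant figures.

215 MPa

A = 289 mm².
σ = N/A = 62200/289 = 215.2 MPa.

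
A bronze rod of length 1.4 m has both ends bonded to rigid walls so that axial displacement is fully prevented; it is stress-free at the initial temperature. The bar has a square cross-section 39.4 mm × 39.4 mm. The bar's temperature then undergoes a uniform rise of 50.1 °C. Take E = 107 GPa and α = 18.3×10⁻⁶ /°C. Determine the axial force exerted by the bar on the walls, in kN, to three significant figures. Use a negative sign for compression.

-152 kN

Free thermal expansion αLΔT = 18.3e-6 · 1400 · 50.1 = 1.284 mm.
The walls impose strain ε = −(1.284)/1400 = -9.1683e-04; σ = Eε = 107000 · -9.1683e-04 = -98.1 MPa.
Wall reaction R = σ·A = -98.1·1552 = -152300 N = -152.3 kN.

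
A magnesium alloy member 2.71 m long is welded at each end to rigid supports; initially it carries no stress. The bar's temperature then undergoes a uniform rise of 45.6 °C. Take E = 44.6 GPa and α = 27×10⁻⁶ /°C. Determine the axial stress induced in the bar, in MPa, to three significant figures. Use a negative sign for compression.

-54.9 MPa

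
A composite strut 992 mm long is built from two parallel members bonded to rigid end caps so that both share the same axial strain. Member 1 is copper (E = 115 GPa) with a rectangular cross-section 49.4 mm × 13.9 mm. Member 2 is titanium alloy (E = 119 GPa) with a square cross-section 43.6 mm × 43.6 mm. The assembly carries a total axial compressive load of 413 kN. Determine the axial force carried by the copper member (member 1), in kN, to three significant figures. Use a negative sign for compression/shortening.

-107 kN

A_1 = 686.7 mm².
A_2 = 1901 mm².
Equal strain + equilibrium ⇒ each member carries load in proportion to AE: A₁E₁ = 78970000 N, A₂E₂ = 226200000 N, ΣAE = 305200000 N.
F₁ = P·A₁E₁/ΣAE = -413000·78970000/305200000 = -106900 N.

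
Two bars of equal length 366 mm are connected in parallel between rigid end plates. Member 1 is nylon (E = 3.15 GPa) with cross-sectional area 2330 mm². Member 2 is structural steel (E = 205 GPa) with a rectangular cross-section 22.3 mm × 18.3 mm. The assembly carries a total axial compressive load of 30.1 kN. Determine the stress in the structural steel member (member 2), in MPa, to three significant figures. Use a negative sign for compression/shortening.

A_2 = 408.1 mm².
Equal strain + equilibrium ⇒ each member carries load in proportion to AE: A₁E₁ = 7340000 N, A₂E₂ = 83660000 N, ΣAE = 91000000 N.
σ₂ = P·E₂/ΣAE = -30100·205000/91000000 = -67.81 MPa.

-67.8 MPa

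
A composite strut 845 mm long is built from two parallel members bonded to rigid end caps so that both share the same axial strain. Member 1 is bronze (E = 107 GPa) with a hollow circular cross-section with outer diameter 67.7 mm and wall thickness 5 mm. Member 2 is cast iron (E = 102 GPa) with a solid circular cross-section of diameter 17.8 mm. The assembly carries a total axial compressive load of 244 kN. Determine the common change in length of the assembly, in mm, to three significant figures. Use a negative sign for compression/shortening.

-1.58 mm

A_1 = 984.9 mm².
A_2 = 248.8 mm².
Equal strain + equilibrium ⇒ each member carries load in proportion to AE: A₁E₁ = 105400000 N, A₂E₂ = 25380000 N, ΣAE = 130800000 N.
δ = PL/ΣAE = -244000·845/130800000 = -1.577 mm.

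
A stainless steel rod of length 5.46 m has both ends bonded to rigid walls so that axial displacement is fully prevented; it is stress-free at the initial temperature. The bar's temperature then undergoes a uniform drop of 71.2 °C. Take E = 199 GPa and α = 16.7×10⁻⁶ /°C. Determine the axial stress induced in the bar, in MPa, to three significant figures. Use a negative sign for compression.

Free thermal expansion αLΔT = 16.7e-6 · 5460 · -71.2 = -6.492 mm.
The walls impose strain ε = −(-6.492)/5460 = 1.1890e-03; σ = Eε = 199000 · 1.1890e-03 = 236.6 MPa.

237 MPa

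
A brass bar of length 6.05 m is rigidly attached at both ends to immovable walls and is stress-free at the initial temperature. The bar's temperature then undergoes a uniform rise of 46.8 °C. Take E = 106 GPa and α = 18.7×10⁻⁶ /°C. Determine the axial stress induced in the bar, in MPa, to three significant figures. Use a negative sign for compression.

Free thermal expansion αLΔT = 18.7e-6 · 6050 · 46.8 = 5.295 mm.
The walls impose strain ε = −(5.295)/6050 = -8.7516e-04; σ = Eε = 106000 · -8.7516e-04 = -92.77 MPa.

-92.8 MPa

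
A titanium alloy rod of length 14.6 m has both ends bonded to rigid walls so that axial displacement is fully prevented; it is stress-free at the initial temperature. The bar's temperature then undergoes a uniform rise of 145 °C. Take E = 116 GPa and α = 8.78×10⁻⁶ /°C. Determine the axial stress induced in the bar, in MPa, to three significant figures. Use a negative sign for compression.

-148 MPa

Free thermal expansion αLΔT = 8.78e-6 · 14600 · 145 = 18.59 mm.
The walls impose strain ε = −(18.59)/14600 = -1.2731e-03; σ = Eε = 116000 · -1.2731e-03 = -147.7 MPa.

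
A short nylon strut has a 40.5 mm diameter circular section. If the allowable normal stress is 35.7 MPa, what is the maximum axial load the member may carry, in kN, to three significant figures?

46.0 kN

A = 1288 mm².
P_max = σ_allow · A = 35.7 · 1288 = 45990 N = 45.99 kN.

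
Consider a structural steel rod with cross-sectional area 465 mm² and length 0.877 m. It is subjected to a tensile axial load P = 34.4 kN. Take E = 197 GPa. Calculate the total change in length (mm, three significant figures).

0.329 mm

δ_mech = NL/(AE) = 34400·877/(465·197000) = 0.3293 mm.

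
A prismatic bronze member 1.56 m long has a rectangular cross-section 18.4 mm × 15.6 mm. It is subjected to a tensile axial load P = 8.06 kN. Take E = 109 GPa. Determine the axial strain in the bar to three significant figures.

2.58e-04

A = 287 mm².
σ = N/A = 28.08 MPa; ε = σ/E = 28.08/109000 = 2.576e-04.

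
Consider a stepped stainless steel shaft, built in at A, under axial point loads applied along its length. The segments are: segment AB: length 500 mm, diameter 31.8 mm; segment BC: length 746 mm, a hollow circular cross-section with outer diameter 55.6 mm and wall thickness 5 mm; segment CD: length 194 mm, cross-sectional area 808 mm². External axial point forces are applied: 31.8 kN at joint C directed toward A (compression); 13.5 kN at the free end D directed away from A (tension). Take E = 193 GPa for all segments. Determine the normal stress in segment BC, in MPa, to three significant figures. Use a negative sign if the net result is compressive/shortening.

-23.0 MPa

Internal axial forces (sectioning from the free end, tension +): N_CD = 13.5 kN, N_BC = -18.3 kN, N_AB = -18.3 kN.
A_BC = 794.8 mm².
σ_BC = N_BC/A_BC = -18300/794.8 = -23.02 MPa.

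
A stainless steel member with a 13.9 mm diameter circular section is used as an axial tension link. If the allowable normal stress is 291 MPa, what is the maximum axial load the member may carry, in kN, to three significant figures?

A = 151.7 mm².
P_max = σ_allow · A = 291 · 151.7 = 44160 N = 44.16 kN.

44.2 kN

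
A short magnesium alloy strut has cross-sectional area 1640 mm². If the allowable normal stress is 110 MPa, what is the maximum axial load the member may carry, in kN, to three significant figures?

P_max = σ_allow · A = 110 · 1640 = 180400 N = 180.4 kN.

180 kN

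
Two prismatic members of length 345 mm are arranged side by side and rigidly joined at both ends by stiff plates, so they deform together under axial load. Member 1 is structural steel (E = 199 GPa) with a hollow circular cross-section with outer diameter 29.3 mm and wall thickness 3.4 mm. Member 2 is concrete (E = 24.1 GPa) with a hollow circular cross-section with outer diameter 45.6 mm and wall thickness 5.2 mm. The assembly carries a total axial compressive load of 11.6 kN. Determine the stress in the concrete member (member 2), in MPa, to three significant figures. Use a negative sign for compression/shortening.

A_1 = 276.6 mm².
A_2 = 660 mm².
Equal strain + equilibrium ⇒ each member carries load in proportion to AE: A₁E₁ = 55050000 N, A₂E₂ = 15910000 N, ΣAE = 70960000 N.
σ₂ = P·E₂/ΣAE = -11600·24100/70960000 = -3.94 MPa.

-3.94 MPa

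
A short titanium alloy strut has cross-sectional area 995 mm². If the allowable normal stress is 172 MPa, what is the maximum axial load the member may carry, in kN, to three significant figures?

171 kN

P_max = σ_allow · A = 172 · 995 = 171100 N = 171.1 kN.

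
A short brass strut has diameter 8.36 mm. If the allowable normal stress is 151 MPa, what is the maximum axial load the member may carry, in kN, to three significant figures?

A = 54.89 mm².
P_max = σ_allow · A = 151 · 54.89 = 8289 N = 8.289 kN.

8.29 kN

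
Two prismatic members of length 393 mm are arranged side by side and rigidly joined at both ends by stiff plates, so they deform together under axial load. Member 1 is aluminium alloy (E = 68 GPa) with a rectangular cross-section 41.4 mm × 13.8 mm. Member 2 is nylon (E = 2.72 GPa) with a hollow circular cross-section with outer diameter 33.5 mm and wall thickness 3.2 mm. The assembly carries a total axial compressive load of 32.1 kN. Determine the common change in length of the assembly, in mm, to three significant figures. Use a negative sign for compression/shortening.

A_1 = 571.3 mm².
A_2 = 304.6 mm².
Equal strain + equilibrium ⇒ each member carries load in proportion to AE: A₁E₁ = 38850000 N, A₂E₂ = 828500 N, ΣAE = 39680000 N.
δ = PL/ΣAE = -32100·393/39680000 = -0.3179 mm.

-0.318 mm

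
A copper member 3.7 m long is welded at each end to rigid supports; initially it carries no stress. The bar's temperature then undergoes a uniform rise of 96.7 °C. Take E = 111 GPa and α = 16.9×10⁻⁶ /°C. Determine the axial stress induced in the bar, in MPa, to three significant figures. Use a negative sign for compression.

Free thermal expansion αLΔT = 16.9e-6 · 3700 · 96.7 = 6.047 mm.
The walls impose strain ε = −(6.047)/3700 = -1.6342e-03; σ = Eε = 111000 · -1.6342e-03 = -181.4 MPa.

-181 MPa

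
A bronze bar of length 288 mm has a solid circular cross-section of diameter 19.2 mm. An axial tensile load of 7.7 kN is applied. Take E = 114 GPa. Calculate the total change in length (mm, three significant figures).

0.0672 mm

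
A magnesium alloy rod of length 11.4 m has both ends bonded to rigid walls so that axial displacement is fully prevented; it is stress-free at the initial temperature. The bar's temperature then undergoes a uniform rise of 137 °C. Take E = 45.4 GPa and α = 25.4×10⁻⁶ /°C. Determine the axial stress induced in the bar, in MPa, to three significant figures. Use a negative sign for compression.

Free thermal expansion αLΔT = 25.4e-6 · 11400 · 137 = 39.67 mm.
The walls impose strain ε = −(39.67)/11400 = -3.4798e-03; σ = Eε = 45400 · -3.4798e-03 = -158 MPa.

-158 MPa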